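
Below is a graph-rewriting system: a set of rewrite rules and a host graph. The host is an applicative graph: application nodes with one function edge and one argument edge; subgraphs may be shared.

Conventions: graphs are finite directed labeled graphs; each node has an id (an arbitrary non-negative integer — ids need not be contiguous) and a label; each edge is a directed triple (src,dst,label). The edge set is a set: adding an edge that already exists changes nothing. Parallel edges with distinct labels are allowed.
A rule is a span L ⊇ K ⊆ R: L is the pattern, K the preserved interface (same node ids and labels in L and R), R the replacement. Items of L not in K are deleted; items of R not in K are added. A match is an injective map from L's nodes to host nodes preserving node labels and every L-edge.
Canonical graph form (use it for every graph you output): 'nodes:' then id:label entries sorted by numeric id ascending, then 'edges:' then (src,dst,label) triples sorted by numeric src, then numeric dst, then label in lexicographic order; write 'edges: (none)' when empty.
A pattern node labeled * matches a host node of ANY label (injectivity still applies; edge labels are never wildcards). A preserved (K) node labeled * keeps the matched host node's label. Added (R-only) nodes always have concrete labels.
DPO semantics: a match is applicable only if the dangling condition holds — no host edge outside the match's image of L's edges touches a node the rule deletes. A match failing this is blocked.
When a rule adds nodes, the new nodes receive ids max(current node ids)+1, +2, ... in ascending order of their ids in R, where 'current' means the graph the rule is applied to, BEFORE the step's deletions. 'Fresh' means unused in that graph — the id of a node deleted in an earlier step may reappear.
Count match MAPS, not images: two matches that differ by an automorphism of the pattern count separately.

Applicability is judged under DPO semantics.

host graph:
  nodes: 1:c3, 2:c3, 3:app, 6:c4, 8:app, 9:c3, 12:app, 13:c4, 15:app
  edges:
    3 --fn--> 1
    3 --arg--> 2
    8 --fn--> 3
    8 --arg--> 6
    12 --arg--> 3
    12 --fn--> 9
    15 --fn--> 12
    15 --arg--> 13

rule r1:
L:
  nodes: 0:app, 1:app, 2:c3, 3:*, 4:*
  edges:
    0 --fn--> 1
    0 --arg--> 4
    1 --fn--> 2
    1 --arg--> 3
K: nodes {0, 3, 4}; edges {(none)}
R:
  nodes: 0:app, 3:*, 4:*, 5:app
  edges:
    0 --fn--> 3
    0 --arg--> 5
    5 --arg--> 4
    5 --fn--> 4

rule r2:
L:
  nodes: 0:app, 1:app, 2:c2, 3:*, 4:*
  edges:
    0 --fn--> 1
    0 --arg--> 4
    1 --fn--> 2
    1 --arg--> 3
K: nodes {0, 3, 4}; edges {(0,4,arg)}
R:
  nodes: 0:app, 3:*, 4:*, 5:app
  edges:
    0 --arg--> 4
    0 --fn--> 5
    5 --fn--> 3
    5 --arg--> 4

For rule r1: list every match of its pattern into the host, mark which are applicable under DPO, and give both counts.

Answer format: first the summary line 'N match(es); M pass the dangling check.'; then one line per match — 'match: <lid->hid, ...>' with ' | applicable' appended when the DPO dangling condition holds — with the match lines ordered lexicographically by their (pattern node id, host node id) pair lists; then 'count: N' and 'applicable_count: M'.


2 match(es); 1 pass the dangling check.
match: 0->8, 1->3, 2->1, 3->2, 4->6
match: 0->15, 1->12, 2->9, 3->3, 4->13 | applicable
count: 2
applicable_count: 1


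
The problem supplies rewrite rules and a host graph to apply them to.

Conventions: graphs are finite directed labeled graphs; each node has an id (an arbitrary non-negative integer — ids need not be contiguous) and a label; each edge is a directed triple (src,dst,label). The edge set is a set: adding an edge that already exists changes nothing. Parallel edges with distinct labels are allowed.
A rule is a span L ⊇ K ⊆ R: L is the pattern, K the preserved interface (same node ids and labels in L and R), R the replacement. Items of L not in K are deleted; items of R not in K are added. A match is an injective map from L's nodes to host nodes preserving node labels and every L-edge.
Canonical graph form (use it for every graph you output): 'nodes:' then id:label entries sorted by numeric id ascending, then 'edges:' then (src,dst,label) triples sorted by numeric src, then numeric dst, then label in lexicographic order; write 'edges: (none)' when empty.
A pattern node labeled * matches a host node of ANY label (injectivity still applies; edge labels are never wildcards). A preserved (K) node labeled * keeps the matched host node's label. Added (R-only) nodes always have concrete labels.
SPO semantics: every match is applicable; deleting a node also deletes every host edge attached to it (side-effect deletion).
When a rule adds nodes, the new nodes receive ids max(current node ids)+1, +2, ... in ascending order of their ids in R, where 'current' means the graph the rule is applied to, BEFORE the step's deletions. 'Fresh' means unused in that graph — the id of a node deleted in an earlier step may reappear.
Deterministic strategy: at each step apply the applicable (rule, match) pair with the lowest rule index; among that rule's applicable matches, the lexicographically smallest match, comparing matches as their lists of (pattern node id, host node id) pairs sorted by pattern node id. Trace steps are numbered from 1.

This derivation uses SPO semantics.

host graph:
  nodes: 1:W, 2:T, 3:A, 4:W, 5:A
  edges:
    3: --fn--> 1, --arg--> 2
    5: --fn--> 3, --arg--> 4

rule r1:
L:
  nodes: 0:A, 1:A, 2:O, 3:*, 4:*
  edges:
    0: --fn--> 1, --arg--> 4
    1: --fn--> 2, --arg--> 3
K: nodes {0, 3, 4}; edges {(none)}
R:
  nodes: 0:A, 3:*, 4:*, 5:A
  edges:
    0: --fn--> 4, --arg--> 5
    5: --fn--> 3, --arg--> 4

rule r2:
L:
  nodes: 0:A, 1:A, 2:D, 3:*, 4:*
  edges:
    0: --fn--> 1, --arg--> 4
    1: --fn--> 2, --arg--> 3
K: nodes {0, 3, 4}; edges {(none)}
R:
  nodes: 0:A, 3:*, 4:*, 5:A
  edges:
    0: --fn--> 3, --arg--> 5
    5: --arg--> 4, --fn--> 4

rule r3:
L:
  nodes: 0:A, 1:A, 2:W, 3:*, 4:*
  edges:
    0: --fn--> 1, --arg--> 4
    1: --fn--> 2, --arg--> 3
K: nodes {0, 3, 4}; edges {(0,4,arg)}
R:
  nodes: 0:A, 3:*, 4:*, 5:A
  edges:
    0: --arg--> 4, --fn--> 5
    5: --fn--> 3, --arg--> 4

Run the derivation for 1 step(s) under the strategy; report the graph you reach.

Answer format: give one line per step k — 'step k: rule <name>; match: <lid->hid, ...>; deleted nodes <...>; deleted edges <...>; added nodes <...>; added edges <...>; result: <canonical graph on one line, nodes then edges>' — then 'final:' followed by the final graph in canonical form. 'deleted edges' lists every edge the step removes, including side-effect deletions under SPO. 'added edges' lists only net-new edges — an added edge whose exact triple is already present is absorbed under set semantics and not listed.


step 1: rule r3; match: 0->5, 1->3, 2->1, 3->2, 4->4; deleted nodes 1, 3; deleted edges (3,1,fn); (3,2,arg); (5,3,fn); added nodes 6; added edges (5,6,fn); (6,2,fn); (6,4,arg); result: nodes: 2:T, 4:W, 5:A, 6:A edges: (5,4,arg); (5,6,fn); (6,2,fn); (6,4,arg)
final:
nodes: 2:T, 4:W, 5:A, 6:A
edges: (5,4,arg); (5,6,fn); (6,2,fn); (6,4,arg)


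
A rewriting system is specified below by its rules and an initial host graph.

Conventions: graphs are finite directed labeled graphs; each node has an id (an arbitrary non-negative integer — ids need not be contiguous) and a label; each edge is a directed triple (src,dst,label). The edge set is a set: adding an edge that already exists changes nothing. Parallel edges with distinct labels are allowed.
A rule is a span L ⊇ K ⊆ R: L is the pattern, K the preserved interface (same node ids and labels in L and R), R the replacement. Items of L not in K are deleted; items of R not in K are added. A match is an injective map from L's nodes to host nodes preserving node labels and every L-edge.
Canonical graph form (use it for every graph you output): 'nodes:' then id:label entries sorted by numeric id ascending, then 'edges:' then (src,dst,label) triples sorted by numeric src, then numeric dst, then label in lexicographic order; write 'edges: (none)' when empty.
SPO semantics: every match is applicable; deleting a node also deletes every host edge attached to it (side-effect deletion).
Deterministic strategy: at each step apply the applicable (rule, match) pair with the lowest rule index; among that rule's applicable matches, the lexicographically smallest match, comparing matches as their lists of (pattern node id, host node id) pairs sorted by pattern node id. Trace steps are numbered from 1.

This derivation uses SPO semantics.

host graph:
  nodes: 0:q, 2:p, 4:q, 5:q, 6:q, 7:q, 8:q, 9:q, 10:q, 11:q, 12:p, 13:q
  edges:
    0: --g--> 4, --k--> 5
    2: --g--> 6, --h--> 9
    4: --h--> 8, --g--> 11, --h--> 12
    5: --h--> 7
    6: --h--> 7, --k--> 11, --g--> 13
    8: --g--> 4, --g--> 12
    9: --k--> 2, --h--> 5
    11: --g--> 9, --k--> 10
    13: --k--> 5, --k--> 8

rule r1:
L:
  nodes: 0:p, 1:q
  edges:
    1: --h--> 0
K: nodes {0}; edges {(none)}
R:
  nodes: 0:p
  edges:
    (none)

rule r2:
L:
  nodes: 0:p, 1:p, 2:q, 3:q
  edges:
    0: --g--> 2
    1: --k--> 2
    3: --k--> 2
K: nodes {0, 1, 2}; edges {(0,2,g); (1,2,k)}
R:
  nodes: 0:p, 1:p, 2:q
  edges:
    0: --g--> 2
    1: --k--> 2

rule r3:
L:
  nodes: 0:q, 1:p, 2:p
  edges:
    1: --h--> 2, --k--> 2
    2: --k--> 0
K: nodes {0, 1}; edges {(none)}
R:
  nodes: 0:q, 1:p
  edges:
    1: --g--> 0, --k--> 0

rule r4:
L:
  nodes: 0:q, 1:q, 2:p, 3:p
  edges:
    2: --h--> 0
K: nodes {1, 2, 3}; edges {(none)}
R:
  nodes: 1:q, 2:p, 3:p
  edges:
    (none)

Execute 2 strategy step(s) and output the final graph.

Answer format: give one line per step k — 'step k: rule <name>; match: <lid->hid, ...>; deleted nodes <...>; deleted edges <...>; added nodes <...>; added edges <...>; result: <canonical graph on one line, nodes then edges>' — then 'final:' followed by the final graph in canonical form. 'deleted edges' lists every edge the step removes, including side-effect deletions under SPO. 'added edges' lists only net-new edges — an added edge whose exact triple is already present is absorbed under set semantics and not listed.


step 1: rule r1; match: 0->12, 1->4; deleted nodes 4; deleted edges (0,4,g); (4,8,h); (4,11,g); (4,12,h); (8,4,g); added nodes (none); added edges (none); result: nodes: 0:q, 2:p, 5:q, 6:q, 7:q, 8:q, 9:q, 10:q, 11:q, 12:p, 13:q edges: (0,5,k); (2,6,g); (2,9,h); (5,7,h); (6,7,h); (6,11,k); (6,13,g); (8,12,g); (9,2,k); (9,5,h); (11,9,g); (11,10,k); (13,5,k); (13,8,k)
step 2: rule r4; match: 0->9, 1->0, 2->2, 3->12; deleted nodes 9; deleted edges (2,9,h); (9,2,k); (9,5,h); (11,9,g); added nodes (none); added edges (none); result: nodes: 0:q, 2:p, 5:q, 6:q, 7:q, 8:q, 10:q, 11:q, 12:p, 13:q edges: (0,5,k); (2,6,g); (5,7,h); (6,7,h); (6,11,k); (6,13,g); (8,12,g); (11,10,k); (13,5,k); (13,8,k)
final:
nodes: 0:q, 2:p, 5:q, 6:q, 7:q, 8:q, 10:q, 11:q, 12:p, 13:q
edges: (0,5,k); (2,6,g); (5,7,h); (6,7,h); (6,11,k); (6,13,g); (8,12,g); (11,10,k); (13,5,k); (13,8,k)


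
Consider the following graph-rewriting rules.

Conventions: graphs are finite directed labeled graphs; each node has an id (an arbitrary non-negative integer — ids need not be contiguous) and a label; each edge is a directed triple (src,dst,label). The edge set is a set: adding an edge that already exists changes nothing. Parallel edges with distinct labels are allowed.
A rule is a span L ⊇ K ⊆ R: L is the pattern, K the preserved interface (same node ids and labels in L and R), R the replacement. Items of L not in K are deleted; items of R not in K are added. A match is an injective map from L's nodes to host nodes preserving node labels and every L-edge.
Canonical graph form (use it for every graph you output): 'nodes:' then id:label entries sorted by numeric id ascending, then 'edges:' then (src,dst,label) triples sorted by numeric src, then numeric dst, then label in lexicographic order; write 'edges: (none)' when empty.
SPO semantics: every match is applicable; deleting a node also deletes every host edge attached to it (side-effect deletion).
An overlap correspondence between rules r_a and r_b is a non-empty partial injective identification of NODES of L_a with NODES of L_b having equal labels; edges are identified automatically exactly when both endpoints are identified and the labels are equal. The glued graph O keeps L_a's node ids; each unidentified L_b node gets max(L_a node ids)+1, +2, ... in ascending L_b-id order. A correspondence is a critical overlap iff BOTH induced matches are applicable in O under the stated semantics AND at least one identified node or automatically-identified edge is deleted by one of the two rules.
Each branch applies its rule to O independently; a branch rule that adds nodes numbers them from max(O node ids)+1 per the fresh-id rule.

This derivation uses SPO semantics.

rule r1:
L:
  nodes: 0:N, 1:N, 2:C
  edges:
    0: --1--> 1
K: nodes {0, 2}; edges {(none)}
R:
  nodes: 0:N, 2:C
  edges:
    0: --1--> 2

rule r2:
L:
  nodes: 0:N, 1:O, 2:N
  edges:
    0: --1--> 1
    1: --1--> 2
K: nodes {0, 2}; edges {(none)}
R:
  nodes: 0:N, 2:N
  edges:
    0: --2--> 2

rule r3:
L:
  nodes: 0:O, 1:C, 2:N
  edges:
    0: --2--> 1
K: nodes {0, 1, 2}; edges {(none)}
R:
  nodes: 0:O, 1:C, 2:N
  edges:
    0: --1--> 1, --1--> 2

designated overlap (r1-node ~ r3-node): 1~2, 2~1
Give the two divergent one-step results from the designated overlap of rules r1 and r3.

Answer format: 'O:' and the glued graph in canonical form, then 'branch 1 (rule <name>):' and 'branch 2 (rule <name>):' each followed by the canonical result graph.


O:
nodes: 0:N, 1:N, 2:C, 3:O
edges: (0,1,1); (3,2,2)
branch 1 (rule r1):
nodes: 0:N, 2:C, 3:O
edges: (0,2,1); (3,2,2)
branch 2 (rule r3):
nodes: 0:N, 1:N, 2:C, 3:O
edges: (0,1,1); (3,1,1); (3,2,1)


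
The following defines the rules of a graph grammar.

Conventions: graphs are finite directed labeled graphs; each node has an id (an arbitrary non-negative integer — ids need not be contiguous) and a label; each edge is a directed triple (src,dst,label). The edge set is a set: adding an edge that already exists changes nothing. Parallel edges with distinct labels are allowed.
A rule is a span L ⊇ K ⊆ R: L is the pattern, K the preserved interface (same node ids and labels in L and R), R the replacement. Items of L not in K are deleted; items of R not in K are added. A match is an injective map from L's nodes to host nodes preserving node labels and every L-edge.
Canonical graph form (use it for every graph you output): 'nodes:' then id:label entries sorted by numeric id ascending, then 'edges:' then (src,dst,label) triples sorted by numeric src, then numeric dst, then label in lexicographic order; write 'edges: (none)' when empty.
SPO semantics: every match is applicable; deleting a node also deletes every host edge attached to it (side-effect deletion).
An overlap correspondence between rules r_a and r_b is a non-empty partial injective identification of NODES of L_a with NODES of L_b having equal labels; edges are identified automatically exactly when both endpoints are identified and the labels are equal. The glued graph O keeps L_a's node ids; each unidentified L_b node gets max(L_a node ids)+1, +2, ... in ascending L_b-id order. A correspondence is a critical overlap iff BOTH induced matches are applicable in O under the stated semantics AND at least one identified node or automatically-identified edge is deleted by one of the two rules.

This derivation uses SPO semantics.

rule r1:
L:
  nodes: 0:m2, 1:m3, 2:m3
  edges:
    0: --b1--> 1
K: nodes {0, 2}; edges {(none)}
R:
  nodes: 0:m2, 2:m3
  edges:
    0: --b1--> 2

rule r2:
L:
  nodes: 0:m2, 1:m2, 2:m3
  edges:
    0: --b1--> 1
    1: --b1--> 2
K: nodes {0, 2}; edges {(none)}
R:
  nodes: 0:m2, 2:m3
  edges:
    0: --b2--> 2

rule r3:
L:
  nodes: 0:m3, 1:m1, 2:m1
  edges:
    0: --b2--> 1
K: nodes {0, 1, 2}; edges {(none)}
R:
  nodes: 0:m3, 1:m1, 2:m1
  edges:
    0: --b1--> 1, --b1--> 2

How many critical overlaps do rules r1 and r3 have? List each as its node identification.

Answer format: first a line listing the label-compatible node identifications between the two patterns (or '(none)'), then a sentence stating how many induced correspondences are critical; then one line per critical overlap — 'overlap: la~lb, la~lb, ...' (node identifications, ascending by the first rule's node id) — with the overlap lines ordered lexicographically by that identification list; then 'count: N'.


label-compatible node identifications between L(r1) and L(r3): 1~0, 2~0
1 of the induced correspondences is a critical overlap of r1 and r3.
overlap: 1~0
count: 1


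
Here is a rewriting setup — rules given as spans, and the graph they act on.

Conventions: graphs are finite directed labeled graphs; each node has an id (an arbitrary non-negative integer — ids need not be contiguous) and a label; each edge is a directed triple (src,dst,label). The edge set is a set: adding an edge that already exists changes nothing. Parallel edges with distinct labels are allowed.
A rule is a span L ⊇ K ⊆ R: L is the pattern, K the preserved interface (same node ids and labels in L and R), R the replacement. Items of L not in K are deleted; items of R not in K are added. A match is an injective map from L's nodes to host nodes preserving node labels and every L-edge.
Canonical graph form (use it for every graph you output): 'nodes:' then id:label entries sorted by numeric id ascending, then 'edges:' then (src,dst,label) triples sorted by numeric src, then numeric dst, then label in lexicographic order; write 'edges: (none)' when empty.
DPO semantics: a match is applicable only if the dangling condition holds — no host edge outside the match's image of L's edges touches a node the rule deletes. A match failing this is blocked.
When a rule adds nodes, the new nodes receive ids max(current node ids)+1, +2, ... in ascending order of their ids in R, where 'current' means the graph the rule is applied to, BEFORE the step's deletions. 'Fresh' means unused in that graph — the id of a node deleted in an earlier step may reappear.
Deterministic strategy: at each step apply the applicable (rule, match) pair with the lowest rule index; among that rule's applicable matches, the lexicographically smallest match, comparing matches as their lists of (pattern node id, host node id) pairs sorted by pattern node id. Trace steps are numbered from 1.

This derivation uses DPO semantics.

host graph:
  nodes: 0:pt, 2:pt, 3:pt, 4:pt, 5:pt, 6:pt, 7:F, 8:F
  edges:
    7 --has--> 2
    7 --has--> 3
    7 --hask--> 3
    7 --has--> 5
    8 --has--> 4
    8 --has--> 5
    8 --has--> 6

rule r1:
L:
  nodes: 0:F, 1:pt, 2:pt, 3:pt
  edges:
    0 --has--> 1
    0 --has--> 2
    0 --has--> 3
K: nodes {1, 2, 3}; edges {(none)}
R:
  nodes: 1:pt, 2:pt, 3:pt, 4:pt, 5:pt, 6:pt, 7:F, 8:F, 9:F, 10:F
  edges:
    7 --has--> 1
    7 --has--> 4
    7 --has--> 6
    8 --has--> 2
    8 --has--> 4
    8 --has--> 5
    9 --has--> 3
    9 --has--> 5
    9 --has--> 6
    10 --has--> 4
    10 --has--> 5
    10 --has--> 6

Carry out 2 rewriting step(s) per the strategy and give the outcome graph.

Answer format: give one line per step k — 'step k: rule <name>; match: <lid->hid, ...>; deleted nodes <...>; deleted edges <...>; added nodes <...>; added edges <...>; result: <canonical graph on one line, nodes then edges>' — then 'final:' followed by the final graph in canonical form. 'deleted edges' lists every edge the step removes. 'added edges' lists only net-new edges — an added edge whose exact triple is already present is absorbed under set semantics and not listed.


step 1: rule r1; match: 0->8, 1->4, 2->5, 3->6; deleted nodes 8; deleted edges (8,4,has); (8,5,has); (8,6,has); added nodes 9, 10, 11, 12, 13, 14, 15; added edges (12,4,has); (12,9,has); (12,11,has); (13,5,has); (13,9,has); (13,10,has); (14,6,has); (14,10,has); (14,11,has); (15,9,has); (15,10,has); (15,11,has); result: nodes: 0:pt, 2:pt, 3:pt, 4:pt, 5:pt, 6:pt, 7:F, 9:pt, 10:pt, 11:pt, 12:F, 13:F, 14:F, 15:F edges: (7,2,has); (7,3,has); (7,3,hask); (7,5,has); (12,4,has); (12,9,has); (12,11,has); (13,5,has); (13,9,has); (13,10,has); (14,6,has); (14,10,has); (14,11,has); (15,9,has); (15,10,has); (15,11,has)
step 2: rule r1; match: 0->12, 1->4, 2->9, 3->11; deleted nodes 12; deleted edges (12,4,has); (12,9,has); (12,11,has); added nodes 16, 17, 18, 19, 20, 21, 22; added edges (19,4,has); (19,16,has); (19,18,has); (20,9,has); (20,16,has); (20,17,has); (21,11,has); (21,17,has); (21,18,has); (22,16,has); (22,17,has); (22,18,has); result: nodes: 0:pt, 2:pt, 3:pt, 4:pt, 5:pt, 6:pt, 7:F, 9:pt, 10:pt, 11:pt, 13:F, 14:F, 15:F, 16:pt, 17:pt, 18:pt, 19:F, 20:F, 21:F, 22:F edges: (7,2,has); (7,3,has); (7,3,hask); (7,5,has); (13,5,has); (13,9,has); (13,10,has); (14,6,has); (14,10,has); (14,11,has); (15,9,has); (15,10,has); (15,11,has); (19,4,has); (19,16,has); (19,18,has); (20,9,has); (20,16,has); (20,17,has); (21,11,has); (21,17,has); (21,18,has); (22,16,has); (22,17,has); (22,18,has)
final:
nodes: 0:pt, 2:pt, 3:pt, 4:pt, 5:pt, 6:pt, 7:F, 9:pt, 10:pt, 11:pt, 13:F, 14:F, 15:F, 16:pt, 17:pt, 18:pt, 19:F, 20:F, 21:F, 22:F
edges: (7,2,has); (7,3,has); (7,3,hask); (7,5,has); (13,5,has); (13,9,has); (13,10,has); (14,6,has); (14,10,has); (14,11,has); (15,9,has); (15,10,has); (15,11,has); (19,4,has); (19,16,has); (19,18,has); (20,9,has); (20,16,has); (20,17,has); (21,11,has); (21,17,has); (21,18,has); (22,16,has); (22,17,has); (22,18,has)


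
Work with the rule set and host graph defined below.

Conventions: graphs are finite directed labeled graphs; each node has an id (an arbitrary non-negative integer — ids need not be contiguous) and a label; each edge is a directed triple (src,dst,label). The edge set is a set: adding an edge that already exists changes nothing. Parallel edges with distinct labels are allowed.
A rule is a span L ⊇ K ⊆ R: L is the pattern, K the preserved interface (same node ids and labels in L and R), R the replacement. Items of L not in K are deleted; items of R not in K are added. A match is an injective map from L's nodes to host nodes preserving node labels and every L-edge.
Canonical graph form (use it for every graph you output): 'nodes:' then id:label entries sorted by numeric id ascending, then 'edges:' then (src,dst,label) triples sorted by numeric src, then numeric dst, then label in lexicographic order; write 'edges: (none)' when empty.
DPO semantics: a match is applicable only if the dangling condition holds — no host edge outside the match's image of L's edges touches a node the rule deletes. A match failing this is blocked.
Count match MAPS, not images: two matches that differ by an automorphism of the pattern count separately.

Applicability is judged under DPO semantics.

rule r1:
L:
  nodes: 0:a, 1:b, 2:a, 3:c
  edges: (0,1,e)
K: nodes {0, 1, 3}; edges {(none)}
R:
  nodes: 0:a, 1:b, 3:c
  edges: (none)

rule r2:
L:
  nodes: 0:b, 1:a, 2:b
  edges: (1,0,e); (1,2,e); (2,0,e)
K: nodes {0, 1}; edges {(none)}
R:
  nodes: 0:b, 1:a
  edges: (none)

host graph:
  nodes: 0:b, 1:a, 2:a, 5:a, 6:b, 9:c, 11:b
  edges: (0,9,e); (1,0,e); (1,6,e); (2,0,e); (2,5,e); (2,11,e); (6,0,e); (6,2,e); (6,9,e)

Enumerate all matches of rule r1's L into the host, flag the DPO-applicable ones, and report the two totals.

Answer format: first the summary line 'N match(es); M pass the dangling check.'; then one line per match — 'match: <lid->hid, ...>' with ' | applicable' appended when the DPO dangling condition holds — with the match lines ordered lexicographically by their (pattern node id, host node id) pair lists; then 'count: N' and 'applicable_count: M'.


8 match(es); 0 pass the dangling check.
match: 0->1, 1->0, 2->2, 3->9
match: 0->1, 1->0, 2->5, 3->9
match: 0->1, 1->6, 2->2, 3->9
match: 0->1, 1->6, 2->5, 3->9
match: 0->2, 1->0, 2->1, 3->9
match: 0->2, 1->0, 2->5, 3->9
match: 0->2, 1->11, 2->1, 3->9
match: 0->2, 1->11, 2->5, 3->9
count: 8
applicable_count: 0


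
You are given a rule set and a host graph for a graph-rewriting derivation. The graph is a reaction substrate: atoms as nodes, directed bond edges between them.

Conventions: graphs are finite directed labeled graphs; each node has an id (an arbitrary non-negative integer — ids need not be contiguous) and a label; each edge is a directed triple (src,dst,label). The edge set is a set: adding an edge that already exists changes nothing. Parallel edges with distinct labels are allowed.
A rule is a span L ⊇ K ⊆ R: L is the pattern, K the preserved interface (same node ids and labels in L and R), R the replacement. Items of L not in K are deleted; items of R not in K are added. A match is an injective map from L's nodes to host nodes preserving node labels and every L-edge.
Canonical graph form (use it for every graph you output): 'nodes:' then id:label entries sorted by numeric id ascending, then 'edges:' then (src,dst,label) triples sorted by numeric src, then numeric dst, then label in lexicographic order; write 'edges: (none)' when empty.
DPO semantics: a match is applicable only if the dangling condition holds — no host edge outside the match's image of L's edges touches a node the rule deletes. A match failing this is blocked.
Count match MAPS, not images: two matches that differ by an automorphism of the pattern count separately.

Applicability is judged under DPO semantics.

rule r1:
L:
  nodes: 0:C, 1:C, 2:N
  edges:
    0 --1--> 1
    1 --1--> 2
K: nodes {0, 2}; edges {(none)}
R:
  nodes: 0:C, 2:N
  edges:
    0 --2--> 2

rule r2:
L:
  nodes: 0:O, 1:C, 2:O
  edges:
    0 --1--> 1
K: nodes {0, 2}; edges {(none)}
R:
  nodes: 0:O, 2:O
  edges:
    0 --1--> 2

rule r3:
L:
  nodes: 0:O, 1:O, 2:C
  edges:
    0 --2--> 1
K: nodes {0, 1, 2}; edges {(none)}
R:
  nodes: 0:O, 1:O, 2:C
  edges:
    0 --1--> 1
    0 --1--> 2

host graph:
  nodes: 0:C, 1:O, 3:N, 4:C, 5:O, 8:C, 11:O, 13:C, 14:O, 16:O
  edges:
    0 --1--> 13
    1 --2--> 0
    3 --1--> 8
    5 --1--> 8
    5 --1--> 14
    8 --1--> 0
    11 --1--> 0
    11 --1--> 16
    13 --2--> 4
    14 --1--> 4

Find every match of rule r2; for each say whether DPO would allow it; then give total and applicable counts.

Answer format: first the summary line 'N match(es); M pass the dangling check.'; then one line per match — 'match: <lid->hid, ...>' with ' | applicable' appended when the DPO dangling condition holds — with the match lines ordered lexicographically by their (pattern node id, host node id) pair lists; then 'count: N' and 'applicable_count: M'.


12 match(es); 0 pass the dangling check.
match: 0->5, 1->8, 2->1
match: 0->5, 1->8, 2->11
match: 0->5, 1->8, 2->14
match: 0->5, 1->8, 2->16
match: 0->11, 1->0, 2->1
match: 0->11, 1->0, 2->5
match: 0->11, 1->0, 2->14
match: 0->11, 1->0, 2->16
match: 0->14, 1->4, 2->1
match: 0->14, 1->4, 2->5
match: 0->14, 1->4, 2->11
match: 0->14, 1->4, 2->16
count: 12
applicable_count: 0


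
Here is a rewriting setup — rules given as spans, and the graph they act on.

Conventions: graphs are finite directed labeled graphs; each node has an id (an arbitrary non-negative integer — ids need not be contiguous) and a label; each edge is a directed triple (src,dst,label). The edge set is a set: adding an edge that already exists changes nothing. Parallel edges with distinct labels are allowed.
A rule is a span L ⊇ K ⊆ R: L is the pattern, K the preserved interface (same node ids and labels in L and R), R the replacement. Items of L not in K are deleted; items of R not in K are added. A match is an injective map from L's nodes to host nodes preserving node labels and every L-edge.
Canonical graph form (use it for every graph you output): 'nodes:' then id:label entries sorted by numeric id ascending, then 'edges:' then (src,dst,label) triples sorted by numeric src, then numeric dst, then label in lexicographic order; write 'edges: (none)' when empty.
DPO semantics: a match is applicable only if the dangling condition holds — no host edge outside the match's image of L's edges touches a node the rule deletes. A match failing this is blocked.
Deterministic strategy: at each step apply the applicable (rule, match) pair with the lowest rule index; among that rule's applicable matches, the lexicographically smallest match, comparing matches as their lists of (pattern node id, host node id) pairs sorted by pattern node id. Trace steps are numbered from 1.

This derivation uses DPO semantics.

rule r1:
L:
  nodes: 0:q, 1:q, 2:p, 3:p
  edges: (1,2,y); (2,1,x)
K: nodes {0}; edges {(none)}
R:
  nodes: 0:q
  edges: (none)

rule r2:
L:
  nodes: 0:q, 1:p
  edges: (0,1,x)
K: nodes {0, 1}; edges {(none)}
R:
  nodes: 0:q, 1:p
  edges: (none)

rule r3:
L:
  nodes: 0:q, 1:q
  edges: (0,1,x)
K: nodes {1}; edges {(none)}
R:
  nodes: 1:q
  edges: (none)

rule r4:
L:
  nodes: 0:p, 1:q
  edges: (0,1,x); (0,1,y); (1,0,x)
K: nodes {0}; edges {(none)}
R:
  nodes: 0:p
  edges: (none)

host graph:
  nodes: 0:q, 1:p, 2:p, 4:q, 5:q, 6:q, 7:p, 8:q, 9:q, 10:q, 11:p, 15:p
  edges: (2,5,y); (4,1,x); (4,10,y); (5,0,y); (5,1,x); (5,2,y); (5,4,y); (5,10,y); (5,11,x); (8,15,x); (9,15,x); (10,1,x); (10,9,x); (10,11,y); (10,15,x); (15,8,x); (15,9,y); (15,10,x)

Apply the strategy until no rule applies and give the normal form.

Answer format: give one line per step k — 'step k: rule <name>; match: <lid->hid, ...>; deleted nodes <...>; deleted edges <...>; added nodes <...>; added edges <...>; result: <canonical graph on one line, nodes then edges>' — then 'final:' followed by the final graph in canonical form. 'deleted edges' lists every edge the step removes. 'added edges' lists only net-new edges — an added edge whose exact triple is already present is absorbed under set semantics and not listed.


step 1: rule r2; match: 0->4, 1->1; deleted nodes (none); deleted edges (4,1,x); added nodes (none); added edges (none); result: nodes: 0:q, 1:p, 2:p, 4:q, 5:q, 6:q, 7:p, 8:q, 9:q, 10:q, 11:p, 15:p edges: (2,5,y); (4,10,y); (5,0,y); (5,1,x); (5,2,y); (5,4,y); (5,10,y); (5,11,x); (8,15,x); (9,15,x); (10,1,x); (10,9,x); (10,11,y); (10,15,x); (15,8,x); (15,9,y); (15,10,x)
step 2: rule r2; match: 0->5, 1->1; deleted nodes (none); deleted edges (5,1,x); added nodes (none); added edges (none); result: nodes: 0:q, 1:p, 2:p, 4:q, 5:q, 6:q, 7:p, 8:q, 9:q, 10:q, 11:p, 15:p edges: (2,5,y); (4,10,y); (5,0,y); (5,2,y); (5,4,y); (5,10,y); (5,11,x); (8,15,x); (9,15,x); (10,1,x); (10,9,x); (10,11,y); (10,15,x); (15,8,x); (15,9,y); (15,10,x)
step 3: rule r2; match: 0->5, 1->11; deleted nodes (none); deleted edges (5,11,x); added nodes (none); added edges (none); result: nodes: 0:q, 1:p, 2:p, 4:q, 5:q, 6:q, 7:p, 8:q, 9:q, 10:q, 11:p, 15:p edges: (2,5,y); (4,10,y); (5,0,y); (5,2,y); (5,4,y); (5,10,y); (8,15,x); (9,15,x); (10,1,x); (10,9,x); (10,11,y); (10,15,x); (15,8,x); (15,9,y); (15,10,x)
step 4: rule r2; match: 0->8, 1->15; deleted nodes (none); deleted edges (8,15,x); added nodes (none); added edges (none); result: nodes: 0:q, 1:p, 2:p, 4:q, 5:q, 6:q, 7:p, 8:q, 9:q, 10:q, 11:p, 15:p edges: (2,5,y); (4,10,y); (5,0,y); (5,2,y); (5,4,y); (5,10,y); (9,15,x); (10,1,x); (10,9,x); (10,11,y); (10,15,x); (15,8,x); (15,9,y); (15,10,x)
step 5: rule r2; match: 0->9, 1->15; deleted nodes (none); deleted edges (9,15,x); added nodes (none); added edges (none); result: nodes: 0:q, 1:p, 2:p, 4:q, 5:q, 6:q, 7:p, 8:q, 9:q, 10:q, 11:p, 15:p edges: (2,5,y); (4,10,y); (5,0,y); (5,2,y); (5,4,y); (5,10,y); (10,1,x); (10,9,x); (10,11,y); (10,15,x); (15,8,x); (15,9,y); (15,10,x)
step 6: rule r2; match: 0->10, 1->1; deleted nodes (none); deleted edges (10,1,x); added nodes (none); added edges (none); result: nodes: 0:q, 1:p, 2:p, 4:q, 5:q, 6:q, 7:p, 8:q, 9:q, 10:q, 11:p, 15:p edges: (2,5,y); (4,10,y); (5,0,y); (5,2,y); (5,4,y); (5,10,y); (10,9,x); (10,11,y); (10,15,x); (15,8,x); (15,9,y); (15,10,x)
step 7: rule r2; match: 0->10, 1->15; deleted nodes (none); deleted edges (10,15,x); added nodes (none); added edges (none); result: nodes: 0:q, 1:p, 2:p, 4:q, 5:q, 6:q, 7:p, 8:q, 9:q, 10:q, 11:p, 15:p edges: (2,5,y); (4,10,y); (5,0,y); (5,2,y); (5,4,y); (5,10,y); (10,9,x); (10,11,y); (15,8,x); (15,9,y); (15,10,x)
final:
nodes: 0:q, 1:p, 2:p, 4:q, 5:q, 6:q, 7:p, 8:q, 9:q, 10:q, 11:p, 15:p
edges: (2,5,y); (4,10,y); (5,0,y); (5,2,y); (5,4,y); (5,10,y); (10,9,x); (10,11,y); (15,8,x); (15,9,y); (15,10,x)


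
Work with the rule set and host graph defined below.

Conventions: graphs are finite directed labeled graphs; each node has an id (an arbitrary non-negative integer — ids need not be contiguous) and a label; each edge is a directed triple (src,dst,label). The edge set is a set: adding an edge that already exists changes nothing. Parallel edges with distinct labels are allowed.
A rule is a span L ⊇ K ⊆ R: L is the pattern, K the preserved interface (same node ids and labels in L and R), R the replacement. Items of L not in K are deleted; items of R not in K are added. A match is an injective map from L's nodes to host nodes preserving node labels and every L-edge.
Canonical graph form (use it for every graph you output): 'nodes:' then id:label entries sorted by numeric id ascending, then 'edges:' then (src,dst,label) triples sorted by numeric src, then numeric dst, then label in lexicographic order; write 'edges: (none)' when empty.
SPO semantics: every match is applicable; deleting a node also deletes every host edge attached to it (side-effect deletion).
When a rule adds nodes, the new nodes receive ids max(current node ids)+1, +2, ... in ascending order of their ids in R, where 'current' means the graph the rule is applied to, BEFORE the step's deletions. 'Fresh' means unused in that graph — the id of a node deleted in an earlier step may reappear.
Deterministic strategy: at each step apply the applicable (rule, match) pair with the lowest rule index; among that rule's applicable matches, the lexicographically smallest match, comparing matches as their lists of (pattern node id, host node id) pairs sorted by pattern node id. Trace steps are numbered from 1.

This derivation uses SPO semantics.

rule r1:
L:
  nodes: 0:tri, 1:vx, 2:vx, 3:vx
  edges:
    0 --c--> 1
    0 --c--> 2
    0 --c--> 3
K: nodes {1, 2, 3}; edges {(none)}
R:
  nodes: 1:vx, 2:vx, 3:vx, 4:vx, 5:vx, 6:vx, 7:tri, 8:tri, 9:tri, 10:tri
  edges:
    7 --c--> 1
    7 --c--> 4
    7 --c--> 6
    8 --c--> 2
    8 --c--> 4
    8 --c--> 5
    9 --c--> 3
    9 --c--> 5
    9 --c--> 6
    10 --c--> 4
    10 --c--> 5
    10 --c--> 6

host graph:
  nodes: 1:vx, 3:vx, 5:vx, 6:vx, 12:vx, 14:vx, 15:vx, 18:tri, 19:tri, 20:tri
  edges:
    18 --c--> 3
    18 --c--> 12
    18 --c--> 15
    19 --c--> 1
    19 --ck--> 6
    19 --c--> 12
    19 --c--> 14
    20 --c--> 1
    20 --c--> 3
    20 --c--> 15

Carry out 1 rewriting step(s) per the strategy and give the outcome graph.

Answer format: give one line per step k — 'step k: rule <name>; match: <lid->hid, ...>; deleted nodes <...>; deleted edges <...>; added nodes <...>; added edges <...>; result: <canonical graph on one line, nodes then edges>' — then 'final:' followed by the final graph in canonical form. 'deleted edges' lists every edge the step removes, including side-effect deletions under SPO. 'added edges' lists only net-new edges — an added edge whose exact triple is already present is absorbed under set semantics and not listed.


step 1: rule r1; match: 0->18, 1->3, 2->12, 3->15; deleted nodes 18; deleted edges (18,3,c); (18,12,c); (18,15,c); added nodes 21, 22, 23, 24, 25, 26, 27; added edges (24,3,c); (24,21,c); (24,23,c); (25,12,c); (25,21,c); (25,22,c); (26,15,c); (26,22,c); (26,23,c); (27,21,c); (27,22,c); (27,23,c); result: nodes: 1:vx, 3:vx, 5:vx, 6:vx, 12:vx, 14:vx, 15:vx, 19:tri, 20:tri, 21:vx, 22:vx, 23:vx, 24:tri, 25:tri, 26:tri, 27:tri edges: (19,1,c); (19,6,ck); (19,12,c); (19,14,c); (20,1,c); (20,3,c); (20,15,c); (24,3,c); (24,21,c); (24,23,c); (25,12,c); (25,21,c); (25,22,c); (26,15,c); (26,22,c); (26,23,c); (27,21,c); (27,22,c); (27,23,c)
final:
nodes: 1:vx, 3:vx, 5:vx, 6:vx, 12:vx, 14:vx, 15:vx, 19:tri, 20:tri, 21:vx, 22:vx, 23:vx, 24:tri, 25:tri, 26:tri, 27:tri
edges: (19,1,c); (19,6,ck); (19,12,c); (19,14,c); (20,1,c); (20,3,c); (20,15,c); (24,3,c); (24,21,c); (24,23,c); (25,12,c); (25,21,c); (25,22,c); (26,15,c); (26,22,c); (26,23,c); (27,21,c); (27,22,c); (27,23,c)


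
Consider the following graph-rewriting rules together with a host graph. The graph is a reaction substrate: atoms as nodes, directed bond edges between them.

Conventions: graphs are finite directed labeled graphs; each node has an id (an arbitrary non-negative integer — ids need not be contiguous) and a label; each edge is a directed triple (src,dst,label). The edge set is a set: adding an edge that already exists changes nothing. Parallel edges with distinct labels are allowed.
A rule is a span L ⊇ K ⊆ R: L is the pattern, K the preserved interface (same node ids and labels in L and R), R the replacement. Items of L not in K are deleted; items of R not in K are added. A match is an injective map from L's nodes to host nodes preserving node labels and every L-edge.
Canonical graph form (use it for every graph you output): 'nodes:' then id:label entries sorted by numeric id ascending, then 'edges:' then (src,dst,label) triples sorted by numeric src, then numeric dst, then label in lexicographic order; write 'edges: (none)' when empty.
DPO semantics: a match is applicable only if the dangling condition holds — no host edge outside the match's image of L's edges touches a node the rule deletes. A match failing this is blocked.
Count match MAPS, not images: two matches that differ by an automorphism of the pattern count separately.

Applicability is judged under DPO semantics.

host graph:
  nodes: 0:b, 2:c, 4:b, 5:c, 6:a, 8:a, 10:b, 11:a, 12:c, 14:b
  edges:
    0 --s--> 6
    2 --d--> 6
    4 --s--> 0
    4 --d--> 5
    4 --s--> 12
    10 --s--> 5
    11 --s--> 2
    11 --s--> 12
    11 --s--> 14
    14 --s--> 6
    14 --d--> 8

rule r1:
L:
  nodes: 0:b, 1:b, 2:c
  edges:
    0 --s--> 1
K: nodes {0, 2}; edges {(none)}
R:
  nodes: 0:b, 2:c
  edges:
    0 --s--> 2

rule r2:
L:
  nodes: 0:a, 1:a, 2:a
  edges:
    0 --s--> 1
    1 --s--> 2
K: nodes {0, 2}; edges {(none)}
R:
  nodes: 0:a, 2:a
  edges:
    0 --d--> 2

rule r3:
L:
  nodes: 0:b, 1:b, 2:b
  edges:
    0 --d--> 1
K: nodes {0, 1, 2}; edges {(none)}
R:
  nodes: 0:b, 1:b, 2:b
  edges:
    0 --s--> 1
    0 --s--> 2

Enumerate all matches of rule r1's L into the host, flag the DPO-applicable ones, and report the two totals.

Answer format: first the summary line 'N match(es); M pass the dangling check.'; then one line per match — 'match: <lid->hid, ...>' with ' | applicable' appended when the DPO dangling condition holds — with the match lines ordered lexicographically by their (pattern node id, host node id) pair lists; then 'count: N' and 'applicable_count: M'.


3 match(es); 0 pass the dangling check.
match: 0->4, 1->0, 2->2
match: 0->4, 1->0, 2->5
match: 0->4, 1->0, 2->12
count: 3
applicable_count: 0


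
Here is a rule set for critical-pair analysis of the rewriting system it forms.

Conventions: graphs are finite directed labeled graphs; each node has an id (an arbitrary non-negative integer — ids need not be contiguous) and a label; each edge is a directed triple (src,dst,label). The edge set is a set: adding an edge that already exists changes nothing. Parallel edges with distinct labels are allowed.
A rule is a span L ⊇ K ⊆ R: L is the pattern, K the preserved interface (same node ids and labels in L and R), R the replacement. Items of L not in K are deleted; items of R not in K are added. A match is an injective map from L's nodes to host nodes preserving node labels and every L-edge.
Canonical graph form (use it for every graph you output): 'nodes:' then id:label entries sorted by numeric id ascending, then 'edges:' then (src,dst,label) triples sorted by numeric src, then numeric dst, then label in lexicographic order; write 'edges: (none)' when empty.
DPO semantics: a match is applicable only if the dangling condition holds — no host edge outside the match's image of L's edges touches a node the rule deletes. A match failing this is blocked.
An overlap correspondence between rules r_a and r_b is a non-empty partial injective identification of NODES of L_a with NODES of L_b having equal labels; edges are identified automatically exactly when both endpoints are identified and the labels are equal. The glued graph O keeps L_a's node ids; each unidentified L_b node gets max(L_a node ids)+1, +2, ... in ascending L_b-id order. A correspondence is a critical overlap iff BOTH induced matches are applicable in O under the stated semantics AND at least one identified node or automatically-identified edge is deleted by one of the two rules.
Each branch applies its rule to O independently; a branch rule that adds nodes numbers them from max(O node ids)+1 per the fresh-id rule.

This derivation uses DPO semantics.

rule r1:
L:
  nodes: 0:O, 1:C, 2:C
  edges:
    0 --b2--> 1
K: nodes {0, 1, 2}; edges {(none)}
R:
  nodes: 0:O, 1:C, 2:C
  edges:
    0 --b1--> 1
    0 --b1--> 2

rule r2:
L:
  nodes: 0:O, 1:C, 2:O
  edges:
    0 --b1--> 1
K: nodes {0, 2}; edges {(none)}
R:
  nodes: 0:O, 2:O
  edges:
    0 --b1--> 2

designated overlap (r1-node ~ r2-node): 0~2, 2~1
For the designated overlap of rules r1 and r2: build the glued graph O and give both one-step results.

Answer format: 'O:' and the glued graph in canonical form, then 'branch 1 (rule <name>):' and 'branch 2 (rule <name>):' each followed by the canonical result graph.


O:
nodes: 0:O, 1:C, 2:C, 3:O
edges: (0,1,b2); (3,2,b1)
branch 1 (rule r1):
nodes: 0:O, 1:C, 2:C, 3:O
edges: (0,1,b1); (0,2,b1); (3,2,b1)
branch 2 (rule r2):
nodes: 0:O, 1:C, 3:O
edges: (0,1,b2); (3,0,b1)
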